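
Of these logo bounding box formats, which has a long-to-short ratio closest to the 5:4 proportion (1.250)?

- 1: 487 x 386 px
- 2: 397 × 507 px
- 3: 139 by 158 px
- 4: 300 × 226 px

1

Target 5:4 ≈ 1.250.
1: 1.262 (Δ0.012)  2: 1.277 (Δ0.027)  3: 1.137 (Δ0.113)  4: 1.327 (Δ0.077)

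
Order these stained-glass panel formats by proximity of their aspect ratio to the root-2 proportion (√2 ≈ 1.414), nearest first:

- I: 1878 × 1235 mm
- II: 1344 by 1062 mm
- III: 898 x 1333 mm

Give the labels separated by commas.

I: 1878/1235 ≈ 1.521 → |1.521 − 1.414| = 0.107
II: 1344/1062 ≈ 1.266 → |1.266 − 1.414| = 0.148
III: 1333/898 ≈ 1.484 → |1.484 − 1.414| = 0.070

III, I, II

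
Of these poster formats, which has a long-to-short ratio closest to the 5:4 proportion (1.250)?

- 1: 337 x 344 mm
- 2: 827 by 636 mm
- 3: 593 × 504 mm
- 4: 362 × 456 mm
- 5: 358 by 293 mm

4

Ratios (long/short): 1 ≈ 1.021; 2 ≈ 1.300; 3 ≈ 1.177; 4 ≈ 1.260; 5 ≈ 1.222.
5:4 ≈ 1.250; option 4 is nearest (Δ 0.010).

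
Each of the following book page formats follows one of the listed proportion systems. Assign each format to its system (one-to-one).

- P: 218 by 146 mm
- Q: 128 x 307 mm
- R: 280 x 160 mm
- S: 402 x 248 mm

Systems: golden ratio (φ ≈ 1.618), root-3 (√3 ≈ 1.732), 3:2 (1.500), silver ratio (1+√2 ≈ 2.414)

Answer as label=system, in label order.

P = 218/146 ≈ 1.493 → 3:2 (1.500)
Q = 307/128 ≈ 2.398 → silver ratio (2.414)
R = 280/160 ≈ 1.750 → root-3 (1.732)
S = 402/248 ≈ 1.621 → golden ratio (1.618)

P=3:2, Q=silver ratio, R=root-3, S=golden ratio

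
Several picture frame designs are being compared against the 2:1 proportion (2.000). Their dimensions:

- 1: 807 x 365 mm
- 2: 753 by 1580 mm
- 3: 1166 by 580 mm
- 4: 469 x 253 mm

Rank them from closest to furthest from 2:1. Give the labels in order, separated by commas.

3, 2, 4, 1

1: 807/365 ≈ 2.211 → |2.211 − 2.000| = 0.211
2: 1580/753 ≈ 2.098 → |2.098 − 2.000| = 0.098
3: 1166/580 ≈ 2.010 → |2.010 − 2.000| = 0.010
4: 469/253 ≈ 1.854 → |1.854 − 2.000| = 0.146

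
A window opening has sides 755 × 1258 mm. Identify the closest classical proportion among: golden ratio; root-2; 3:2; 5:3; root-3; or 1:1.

5:3

Ratio = 1258 / 755 ≈ 1.666.
Distances: golden ratio 1.618 (Δ 0.048); root-2 1.414 (Δ 0.252); 3:2 1.500 (Δ 0.166); 5:3 1.667 (Δ 0.001); root-3 1.732 (Δ 0.066); 1:1 1.000 (Δ 0.666).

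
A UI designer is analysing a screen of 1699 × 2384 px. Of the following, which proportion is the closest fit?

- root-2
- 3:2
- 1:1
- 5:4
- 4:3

root-2

2384/1699 ≈ 1.403. Nearest candidates are root-2 (1.414, off by 0.011) and 4:3 (1.333, off by 0.070).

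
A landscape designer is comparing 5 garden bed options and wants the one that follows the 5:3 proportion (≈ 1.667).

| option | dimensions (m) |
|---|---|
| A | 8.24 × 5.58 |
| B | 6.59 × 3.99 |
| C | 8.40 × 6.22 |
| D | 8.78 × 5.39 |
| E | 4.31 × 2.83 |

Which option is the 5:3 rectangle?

B

Ratios (long/short): A ≈ 1.477; B ≈ 1.652; C ≈ 1.350; D ≈ 1.629; E ≈ 1.523.
5:3 ≈ 1.667; option B is nearest (Δ 0.015).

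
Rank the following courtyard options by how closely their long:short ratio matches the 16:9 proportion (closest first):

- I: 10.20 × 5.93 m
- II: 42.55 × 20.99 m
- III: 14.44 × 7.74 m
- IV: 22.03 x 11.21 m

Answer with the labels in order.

Ratios: I = 10.20 / 5.93 ≈ 1.720; II = 42.55 / 20.99 ≈ 2.027; III = 14.44 / 7.74 ≈ 1.866; IV = 22.03 / 11.21 ≈ 1.965.
|Δ from 1.778|: I 0.058; II 0.249; III 0.088; IV 0.187.

I, III, IV, II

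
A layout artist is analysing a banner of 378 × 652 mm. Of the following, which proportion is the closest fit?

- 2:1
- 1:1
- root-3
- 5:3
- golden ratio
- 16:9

root-3

Ratio = 652 / 378 ≈ 1.725.
Distances: 2:1 2.000 (Δ 0.275); 1:1 1.000 (Δ 0.725); root-3 1.732 (Δ 0.007); 5:3 1.667 (Δ 0.058); golden ratio 1.618 (Δ 0.107); 16:9 1.778 (Δ 0.053).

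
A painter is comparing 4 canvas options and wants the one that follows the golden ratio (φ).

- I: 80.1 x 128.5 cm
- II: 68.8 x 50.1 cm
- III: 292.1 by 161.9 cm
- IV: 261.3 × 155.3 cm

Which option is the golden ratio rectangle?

I

Target golden ratio ≈ 1.618.
I: 1.604 (Δ0.014)  II: 1.373 (Δ0.245)  III: 1.804 (Δ0.186)  IV: 1.683 (Δ0.065)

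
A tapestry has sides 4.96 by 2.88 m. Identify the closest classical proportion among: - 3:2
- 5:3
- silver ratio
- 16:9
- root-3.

4.96/2.88 ≈ 1.722. Nearest candidates are root-3 (1.732, off by 0.010) and 16:9 (1.778, off by 0.056).

root-3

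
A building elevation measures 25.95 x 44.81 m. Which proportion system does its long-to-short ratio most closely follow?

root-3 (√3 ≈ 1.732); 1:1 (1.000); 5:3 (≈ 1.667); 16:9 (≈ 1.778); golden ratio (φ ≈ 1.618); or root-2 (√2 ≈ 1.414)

44.81/25.95 ≈ 1.727. Nearest candidates are root-3 (1.732, off by 0.005) and 16:9 (1.778, off by 0.051).

root-3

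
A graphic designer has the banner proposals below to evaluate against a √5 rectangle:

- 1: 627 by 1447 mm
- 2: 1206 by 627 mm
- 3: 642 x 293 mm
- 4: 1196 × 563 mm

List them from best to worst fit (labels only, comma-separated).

3, 1, 4, 2

1: 1447/627 ≈ 2.308 → |2.308 − 2.236| = 0.072
2: 1206/627 ≈ 1.923 → |1.923 − 2.236| = 0.313
3: 642/293 ≈ 2.191 → |2.191 − 2.236| = 0.045
4: 1196/563 ≈ 2.124 → |2.124 − 2.236| = 0.112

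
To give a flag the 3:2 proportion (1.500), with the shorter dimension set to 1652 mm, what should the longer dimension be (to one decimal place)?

2478.0 mm

3:2 = 1.50000.
Longer side = 1652 × 1.50000 ≈ 2478.000 → 2478.0 mm.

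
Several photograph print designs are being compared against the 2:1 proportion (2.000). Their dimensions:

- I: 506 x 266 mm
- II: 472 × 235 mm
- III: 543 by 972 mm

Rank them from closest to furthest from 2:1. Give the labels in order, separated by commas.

I: 506/266 ≈ 1.902 → |1.902 − 2.000| = 0.098
II: 472/235 ≈ 2.009 → |2.009 − 2.000| = 0.009
III: 972/543 ≈ 1.790 → |1.790 − 2.000| = 0.210

II, I, III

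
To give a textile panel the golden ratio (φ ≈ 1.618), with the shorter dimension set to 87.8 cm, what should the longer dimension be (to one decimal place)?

142.1 cm

golden ratio ≈ 1.61803.
Longer side = 87.8 × 1.61803 ≈ 142.063 → 142.1 cm.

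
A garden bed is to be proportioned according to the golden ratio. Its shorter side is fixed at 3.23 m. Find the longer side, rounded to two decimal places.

5.23 m

golden ratio ≈ 1.61803.
Longer side = 3.23 × 1.61803 ≈ 5.2262 → 5.23 m.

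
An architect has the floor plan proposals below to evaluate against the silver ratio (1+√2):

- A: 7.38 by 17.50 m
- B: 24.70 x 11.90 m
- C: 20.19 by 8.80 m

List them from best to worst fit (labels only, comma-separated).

A, C, B

A: 17.50/7.38 ≈ 2.371 → |2.371 − 2.414| = 0.043
B: 24.70/11.90 ≈ 2.076 → |2.076 − 2.414| = 0.338
C: 20.19/8.80 ≈ 2.294 → |2.294 − 2.414| = 0.120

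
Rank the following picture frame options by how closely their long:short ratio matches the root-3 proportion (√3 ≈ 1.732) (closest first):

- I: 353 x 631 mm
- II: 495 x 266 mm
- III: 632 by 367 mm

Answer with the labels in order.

I: 631/353 ≈ 1.788 → |1.788 − 1.732| = 0.056
II: 495/266 ≈ 1.861 → |1.861 − 1.732| = 0.129
III: 632/367 ≈ 1.722 → |1.722 − 1.732| = 0.010

III, I, II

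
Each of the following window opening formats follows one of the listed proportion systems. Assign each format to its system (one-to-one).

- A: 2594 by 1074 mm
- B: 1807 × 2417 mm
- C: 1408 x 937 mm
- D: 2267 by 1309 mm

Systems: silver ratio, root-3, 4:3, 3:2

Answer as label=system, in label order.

A = 2594/1074 ≈ 2.415 → silver ratio (2.414)
B = 2417/1807 ≈ 1.338 → 4:3 (1.333)
C = 1408/937 ≈ 1.503 → 3:2 (1.500)
D = 2267/1309 ≈ 1.732 → root-3 (1.732)

A=silver ratio, B=4:3, C=3:2, D=root-3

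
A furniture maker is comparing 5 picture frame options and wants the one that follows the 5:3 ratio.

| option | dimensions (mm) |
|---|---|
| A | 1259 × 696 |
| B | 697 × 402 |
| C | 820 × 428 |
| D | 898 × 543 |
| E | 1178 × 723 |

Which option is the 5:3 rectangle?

D

Ratios (long/short): A ≈ 1.809; B ≈ 1.734; C ≈ 1.916; D ≈ 1.654; E ≈ 1.629.
5:3 ≈ 1.667; option D is nearest (Δ 0.013).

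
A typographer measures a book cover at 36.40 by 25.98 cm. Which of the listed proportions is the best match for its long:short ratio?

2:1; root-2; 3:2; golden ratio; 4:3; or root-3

root-2

36.40/25.98 ≈ 1.401. Nearest candidates are root-2 (1.414, off by 0.013) and 4:3 (1.333, off by 0.068).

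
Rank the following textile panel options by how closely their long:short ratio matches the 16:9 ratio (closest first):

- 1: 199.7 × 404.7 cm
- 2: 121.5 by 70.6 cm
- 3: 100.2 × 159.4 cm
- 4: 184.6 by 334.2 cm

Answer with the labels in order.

4, 2, 3, 1

1: 404.7/199.7 ≈ 2.027 → |2.027 − 1.778| = 0.249
2: 121.5/70.6 ≈ 1.721 → |1.721 − 1.778| = 0.057
3: 159.4/100.2 ≈ 1.591 → |1.591 − 1.778| = 0.187
4: 334.2/184.6 ≈ 1.810 → |1.810 − 1.778| = 0.032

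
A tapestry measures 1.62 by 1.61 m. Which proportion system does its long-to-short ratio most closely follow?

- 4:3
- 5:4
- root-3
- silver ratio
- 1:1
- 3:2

1:1

1.62/1.61 ≈ 1.006. Nearest candidates are 1:1 (1.000, off by 0.006) and 5:4 (1.250, off by 0.244).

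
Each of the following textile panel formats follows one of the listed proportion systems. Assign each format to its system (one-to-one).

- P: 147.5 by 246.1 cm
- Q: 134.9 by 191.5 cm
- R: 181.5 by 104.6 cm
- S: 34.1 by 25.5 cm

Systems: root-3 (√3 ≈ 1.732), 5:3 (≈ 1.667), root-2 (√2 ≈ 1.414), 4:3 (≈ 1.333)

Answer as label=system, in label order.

P=5:3, Q=root-2, R=root-3, S=4:3

Ratios: P ≈ 1.668; Q ≈ 1.420; R ≈ 1.735; S ≈ 1.337.
Targets: root-3 ≈ 1.732; 5:3 ≈ 1.667; root-2 ≈ 1.414; 4:3 ≈ 1.333.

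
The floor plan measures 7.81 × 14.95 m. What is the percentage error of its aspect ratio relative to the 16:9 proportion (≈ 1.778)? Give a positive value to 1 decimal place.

Ratio = 14.95 / 7.81 ≈ 1.9142.
Ideal 16:9 ≈ 1.7778. |1.9142 − 1.7778| / 1.7778 ≈ 7.67% → 7.7%.

7.7%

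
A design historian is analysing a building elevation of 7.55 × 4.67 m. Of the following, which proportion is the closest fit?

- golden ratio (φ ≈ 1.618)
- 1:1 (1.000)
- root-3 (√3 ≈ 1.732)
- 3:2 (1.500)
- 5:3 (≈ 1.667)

7.55/4.67 ≈ 1.617. Nearest candidates are golden ratio (1.618, off by 0.001) and 5:3 (1.667, off by 0.050).

golden ratio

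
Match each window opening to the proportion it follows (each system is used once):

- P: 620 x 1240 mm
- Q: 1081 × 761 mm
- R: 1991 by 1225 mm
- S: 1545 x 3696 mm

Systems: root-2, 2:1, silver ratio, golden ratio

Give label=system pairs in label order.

P=2:1, Q=root-2, R=golden ratio, S=silver ratio

Ratios: P ≈ 2.000; Q ≈ 1.420; R ≈ 1.625; S ≈ 2.392.
Targets: root-2 ≈ 1.414; 2:1 ≈ 2.000; silver ratio ≈ 2.414; golden ratio ≈ 1.618.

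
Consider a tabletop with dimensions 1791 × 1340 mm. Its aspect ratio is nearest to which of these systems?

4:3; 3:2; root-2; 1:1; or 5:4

1791/1340 ≈ 1.337. Nearest candidates are 4:3 (1.333, off by 0.004) and root-2 (1.414, off by 0.077).

4:3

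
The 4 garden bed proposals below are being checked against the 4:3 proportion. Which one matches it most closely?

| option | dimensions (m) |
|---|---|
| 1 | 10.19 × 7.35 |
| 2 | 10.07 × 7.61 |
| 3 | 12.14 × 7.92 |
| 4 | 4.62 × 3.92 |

2

Ratios (long/short): 1 ≈ 1.386; 2 ≈ 1.323; 3 ≈ 1.533; 4 ≈ 1.179.
4:3 ≈ 1.333; option 2 is nearest (Δ 0.010).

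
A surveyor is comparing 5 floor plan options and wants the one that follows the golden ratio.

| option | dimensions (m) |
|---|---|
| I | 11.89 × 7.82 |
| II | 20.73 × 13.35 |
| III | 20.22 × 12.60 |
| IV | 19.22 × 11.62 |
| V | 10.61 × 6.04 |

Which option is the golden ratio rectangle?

III

Target golden ratio ≈ 1.618.
I: 1.520 (Δ0.098)  II: 1.553 (Δ0.065)  III: 1.605 (Δ0.013)  IV: 1.654 (Δ0.036)  V: 1.757 (Δ0.139)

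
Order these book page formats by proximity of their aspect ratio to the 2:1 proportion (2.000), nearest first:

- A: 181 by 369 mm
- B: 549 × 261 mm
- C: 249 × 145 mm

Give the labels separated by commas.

A: 369/181 ≈ 2.039 → |2.039 − 2.000| = 0.039
B: 549/261 ≈ 2.103 → |2.103 − 2.000| = 0.103
C: 249/145 ≈ 1.717 → |1.717 − 2.000| = 0.283

A, B, C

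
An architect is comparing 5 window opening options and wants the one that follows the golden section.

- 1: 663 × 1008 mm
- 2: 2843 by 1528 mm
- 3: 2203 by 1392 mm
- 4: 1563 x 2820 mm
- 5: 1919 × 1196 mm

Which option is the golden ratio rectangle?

Target golden ratio ≈ 1.618.
1: 1.520 (Δ0.098)  2: 1.861 (Δ0.243)  3: 1.583 (Δ0.035)  4: 1.804 (Δ0.186)  5: 1.605 (Δ0.013)

5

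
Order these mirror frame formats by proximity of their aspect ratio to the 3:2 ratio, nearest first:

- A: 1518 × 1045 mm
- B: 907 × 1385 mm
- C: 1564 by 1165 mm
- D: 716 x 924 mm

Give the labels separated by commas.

A: 1518/1045 ≈ 1.453 → |1.453 − 1.500| = 0.047
B: 1385/907 ≈ 1.527 → |1.527 − 1.500| = 0.027
C: 1564/1165 ≈ 1.342 → |1.342 − 1.500| = 0.158
D: 924/716 ≈ 1.291 → |1.291 − 1.500| = 0.209

B, A, C, D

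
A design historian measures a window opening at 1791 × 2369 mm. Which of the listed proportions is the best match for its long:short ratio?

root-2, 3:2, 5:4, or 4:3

4:3

Ratio = 2369 / 1791 ≈ 1.323.
Distances: root-2 1.414 (Δ 0.091); 3:2 1.500 (Δ 0.177); 5:4 1.250 (Δ 0.073); 4:3 1.333 (Δ 0.010).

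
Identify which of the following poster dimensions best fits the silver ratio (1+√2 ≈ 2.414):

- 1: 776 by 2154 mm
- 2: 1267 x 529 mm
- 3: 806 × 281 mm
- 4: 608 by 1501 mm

Target silver ratio ≈ 2.414.
1: 2.776 (Δ0.362)  2: 2.395 (Δ0.019)  3: 2.868 (Δ0.454)  4: 2.469 (Δ0.055)

2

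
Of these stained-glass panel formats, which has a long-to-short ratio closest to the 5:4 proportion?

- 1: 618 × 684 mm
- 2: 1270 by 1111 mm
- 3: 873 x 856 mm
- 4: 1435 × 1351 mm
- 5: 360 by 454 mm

5

Ratios (long/short): 1 ≈ 1.107; 2 ≈ 1.143; 3 ≈ 1.020; 4 ≈ 1.062; 5 ≈ 1.261.
5:4 ≈ 1.250; option 5 is nearest (Δ 0.011).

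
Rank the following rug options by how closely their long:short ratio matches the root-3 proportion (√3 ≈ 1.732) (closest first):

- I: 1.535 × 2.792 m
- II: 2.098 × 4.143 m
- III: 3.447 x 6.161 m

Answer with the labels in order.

III, I, II

I: 2.792/1.535 ≈ 1.819 → |1.819 − 1.732| = 0.087
II: 4.143/2.098 ≈ 1.975 → |1.975 − 1.732| = 0.243
III: 6.161/3.447 ≈ 1.787 → |1.787 − 1.732| = 0.055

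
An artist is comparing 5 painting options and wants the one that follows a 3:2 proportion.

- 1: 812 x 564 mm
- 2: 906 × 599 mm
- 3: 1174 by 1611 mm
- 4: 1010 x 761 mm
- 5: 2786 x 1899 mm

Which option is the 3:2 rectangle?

2

Ratios (long/short): 1 ≈ 1.440; 2 ≈ 1.513; 3 ≈ 1.372; 4 ≈ 1.327; 5 ≈ 1.467.
3:2 ≈ 1.500; option 2 is nearest (Δ 0.013).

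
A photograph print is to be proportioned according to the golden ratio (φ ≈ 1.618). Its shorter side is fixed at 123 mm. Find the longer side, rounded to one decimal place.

golden ratio ≈ 1.61803.
Longer side = 123 × 1.61803 ≈ 199.018 → 199.0 mm.

199.0 mm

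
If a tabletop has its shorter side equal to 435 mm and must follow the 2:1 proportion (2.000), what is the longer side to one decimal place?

870.0 mm

2:1 = 2.00000.
Longer side = 435 × 2.00000 ≈ 870.000 → 870.0 mm.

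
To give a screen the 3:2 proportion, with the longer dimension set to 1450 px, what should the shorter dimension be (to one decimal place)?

3:2 = 1.50000.
Shorter side = 1450 ÷ 1.50000 ≈ 966.667 → 966.7 px.

966.7 px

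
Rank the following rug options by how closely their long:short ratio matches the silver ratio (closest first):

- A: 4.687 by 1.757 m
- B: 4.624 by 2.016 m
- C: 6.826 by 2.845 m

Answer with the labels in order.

C, B, A

Ratios: A = 4.687 / 1.757 ≈ 2.668; B = 4.624 / 2.016 ≈ 2.294; C = 6.826 / 2.845 ≈ 2.399.
|Δ from 2.414|: A 0.254; B 0.120; C 0.015.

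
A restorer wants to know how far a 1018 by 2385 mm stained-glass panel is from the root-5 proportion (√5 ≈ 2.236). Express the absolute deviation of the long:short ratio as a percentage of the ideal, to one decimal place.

4.8%

Ratio = 2385 / 1018 ≈ 2.3428.
Ideal root-5 ≈ 2.2361. |2.3428 − 2.2361| / 2.2361 ≈ 4.77% → 4.8%.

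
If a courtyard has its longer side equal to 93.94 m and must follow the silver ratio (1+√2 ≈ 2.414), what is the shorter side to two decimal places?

38.91 m

silver ratio ≈ 2.41421.
Shorter side = 93.94 ÷ 2.41421 ≈ 38.9113 → 38.91 m.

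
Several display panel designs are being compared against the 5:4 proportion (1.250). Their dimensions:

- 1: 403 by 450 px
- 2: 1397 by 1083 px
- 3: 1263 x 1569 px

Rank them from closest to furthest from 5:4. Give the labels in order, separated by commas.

1: 450/403 ≈ 1.117 → |1.117 − 1.250| = 0.133
2: 1397/1083 ≈ 1.290 → |1.290 − 1.250| = 0.040
3: 1569/1263 ≈ 1.242 → |1.242 − 1.250| = 0.008

3, 2, 1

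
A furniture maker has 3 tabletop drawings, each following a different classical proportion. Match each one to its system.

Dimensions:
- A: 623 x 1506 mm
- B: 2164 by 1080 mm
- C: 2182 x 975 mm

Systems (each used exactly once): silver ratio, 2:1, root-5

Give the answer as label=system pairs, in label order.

A = 1506/623 ≈ 2.417 → silver ratio (2.414)
B = 2164/1080 ≈ 2.004 → 2:1 (2.000)
C = 2182/975 ≈ 2.238 → root-5 (2.236)

A=silver ratio, B=2:1, C=root-5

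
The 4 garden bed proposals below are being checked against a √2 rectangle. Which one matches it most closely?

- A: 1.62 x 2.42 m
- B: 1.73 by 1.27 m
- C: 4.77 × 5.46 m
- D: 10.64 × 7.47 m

D

Ratios (long/short): A ≈ 1.494; B ≈ 1.362; C ≈ 1.145; D ≈ 1.424.
root-2 ≈ 1.414; option D is nearest (Δ 0.010).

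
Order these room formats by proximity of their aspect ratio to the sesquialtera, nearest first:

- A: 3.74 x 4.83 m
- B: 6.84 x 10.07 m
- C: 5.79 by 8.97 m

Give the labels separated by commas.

Ratios: A = 4.83 / 3.74 ≈ 1.291; B = 10.07 / 6.84 ≈ 1.472; C = 8.97 / 5.79 ≈ 1.549.
|Δ from 1.500|: A 0.209; B 0.028; C 0.049.

B, C, A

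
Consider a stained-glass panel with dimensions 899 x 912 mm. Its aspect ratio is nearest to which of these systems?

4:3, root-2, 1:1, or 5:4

Ratio = 912 / 899 ≈ 1.014.
Distances: 4:3 1.333 (Δ 0.319); root-2 1.414 (Δ 0.400); 1:1 1.000 (Δ 0.014); 5:4 1.250 (Δ 0.236).

1:1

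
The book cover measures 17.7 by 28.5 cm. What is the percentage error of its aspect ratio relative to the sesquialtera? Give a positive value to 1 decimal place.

7.3%

Ratio = 28.5 / 17.7 ≈ 1.6102.
Ideal 3:2 = 1.5000. |1.6102 − 1.5000| / 1.5000 ≈ 7.35% → 7.3%.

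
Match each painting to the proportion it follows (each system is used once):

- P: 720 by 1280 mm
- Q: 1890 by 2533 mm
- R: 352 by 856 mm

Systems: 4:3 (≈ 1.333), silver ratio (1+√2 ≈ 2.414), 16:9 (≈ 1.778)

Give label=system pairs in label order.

P = 1280/720 ≈ 1.778 → 16:9 (1.778)
Q = 2533/1890 ≈ 1.340 → 4:3 (1.333)
R = 856/352 ≈ 2.432 → silver ratio (2.414)

P=16:9, Q=4:3, R=silver ratio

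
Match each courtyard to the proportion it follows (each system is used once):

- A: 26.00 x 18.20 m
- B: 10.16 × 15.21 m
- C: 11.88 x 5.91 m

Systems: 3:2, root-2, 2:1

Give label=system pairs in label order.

Ratios: A ≈ 1.429; B ≈ 1.497; C ≈ 2.010.
Targets: 3:2 ≈ 1.500; root-2 ≈ 1.414; 2:1 ≈ 2.000.

A=root-2, B=3:2, C=2:1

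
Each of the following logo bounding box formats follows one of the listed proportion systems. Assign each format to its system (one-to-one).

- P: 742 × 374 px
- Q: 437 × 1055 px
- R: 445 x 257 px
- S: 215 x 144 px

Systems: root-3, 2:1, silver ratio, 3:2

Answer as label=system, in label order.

P = 742/374 ≈ 1.984 → 2:1 (2.000)
Q = 1055/437 ≈ 2.414 → silver ratio (2.414)
R = 445/257 ≈ 1.732 → root-3 (1.732)
S = 215/144 ≈ 1.493 → 3:2 (1.500)

P=2:1, Q=silver ratio, R=root-3, S=3:2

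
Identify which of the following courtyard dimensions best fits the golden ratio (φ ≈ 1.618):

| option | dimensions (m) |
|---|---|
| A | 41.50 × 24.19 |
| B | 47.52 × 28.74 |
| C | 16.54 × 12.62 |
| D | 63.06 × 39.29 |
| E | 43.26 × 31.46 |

D

Target golden ratio ≈ 1.618.
A: 1.716 (Δ0.098)  B: 1.653 (Δ0.035)  C: 1.311 (Δ0.307)  D: 1.605 (Δ0.013)  E: 1.375 (Δ0.243)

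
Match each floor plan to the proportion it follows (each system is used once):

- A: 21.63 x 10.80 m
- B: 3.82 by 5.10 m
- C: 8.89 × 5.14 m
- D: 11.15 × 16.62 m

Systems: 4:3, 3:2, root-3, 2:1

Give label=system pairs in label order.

A=2:1, B=4:3, C=root-3, D=3:2

A = 21.63/10.80 ≈ 2.003 → 2:1 (2.000)
B = 5.10/3.82 ≈ 1.335 → 4:3 (1.333)
C = 8.89/5.14 ≈ 1.730 → root-3 (1.732)
D = 16.62/11.15 ≈ 1.491 → 3:2 (1.500)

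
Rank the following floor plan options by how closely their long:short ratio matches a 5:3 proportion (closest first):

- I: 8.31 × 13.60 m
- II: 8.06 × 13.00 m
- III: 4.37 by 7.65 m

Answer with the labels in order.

I: 13.60/8.31 ≈ 1.637 → |1.637 − 1.667| = 0.030
II: 13.00/8.06 ≈ 1.613 → |1.613 − 1.667| = 0.054
III: 7.65/4.37 ≈ 1.751 → |1.751 − 1.667| = 0.084

I, II, III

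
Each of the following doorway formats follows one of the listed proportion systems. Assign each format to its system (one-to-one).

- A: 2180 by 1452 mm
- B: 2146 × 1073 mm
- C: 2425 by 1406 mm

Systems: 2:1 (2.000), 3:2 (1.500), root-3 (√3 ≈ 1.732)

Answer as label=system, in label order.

Ratios: A ≈ 1.501; B ≈ 2.000; C ≈ 1.725.
Targets: 2:1 ≈ 2.000; 3:2 ≈ 1.500; root-3 ≈ 1.732.

A=3:2, B=2:1, C=root-3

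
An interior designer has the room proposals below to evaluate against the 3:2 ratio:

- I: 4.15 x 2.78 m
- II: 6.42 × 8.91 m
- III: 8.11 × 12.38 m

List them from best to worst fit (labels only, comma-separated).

I, III, II

I: 4.15/2.78 ≈ 1.493 → |1.493 − 1.500| = 0.007
II: 8.91/6.42 ≈ 1.388 → |1.388 − 1.500| = 0.112
III: 12.38/8.11 ≈ 1.527 → |1.527 − 1.500| = 0.027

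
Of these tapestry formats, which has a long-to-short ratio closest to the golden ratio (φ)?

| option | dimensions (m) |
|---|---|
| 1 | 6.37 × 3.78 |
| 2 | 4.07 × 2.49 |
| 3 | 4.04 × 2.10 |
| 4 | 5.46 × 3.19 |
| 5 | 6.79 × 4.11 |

2

Ratios (long/short): 1 ≈ 1.685; 2 ≈ 1.635; 3 ≈ 1.924; 4 ≈ 1.712; 5 ≈ 1.652.
golden ratio ≈ 1.618; option 2 is nearest (Δ 0.017).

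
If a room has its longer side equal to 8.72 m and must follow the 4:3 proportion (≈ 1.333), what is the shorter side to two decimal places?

6.54 m

4:3 ≈ 1.33333.
Shorter side = 8.72 ÷ 1.33333 ≈ 6.5400 → 6.54 m.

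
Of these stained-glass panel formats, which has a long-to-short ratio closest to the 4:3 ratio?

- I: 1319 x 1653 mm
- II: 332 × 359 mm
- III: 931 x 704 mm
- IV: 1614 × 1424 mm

III

Target 4:3 ≈ 1.333.
I: 1.253 (Δ0.080)  II: 1.081 (Δ0.252)  III: 1.322 (Δ0.011)  IV: 1.133 (Δ0.200)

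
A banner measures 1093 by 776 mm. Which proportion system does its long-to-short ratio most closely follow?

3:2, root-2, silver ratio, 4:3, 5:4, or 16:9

root-2

Ratio = 1093 / 776 ≈ 1.409.
Distances: 3:2 1.500 (Δ 0.091); root-2 1.414 (Δ 0.005); silver ratio 2.414 (Δ 1.005); 4:3 1.333 (Δ 0.076); 5:4 1.250 (Δ 0.159); 16:9 1.778 (Δ 0.369).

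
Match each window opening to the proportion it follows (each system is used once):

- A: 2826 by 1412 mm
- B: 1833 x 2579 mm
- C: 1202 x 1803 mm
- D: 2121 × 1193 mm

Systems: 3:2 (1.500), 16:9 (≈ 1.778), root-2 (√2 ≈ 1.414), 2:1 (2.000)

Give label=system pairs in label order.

A=2:1, B=root-2, C=3:2, D=16:9

A = 2826/1412 ≈ 2.001 → 2:1 (2.000)
B = 2579/1833 ≈ 1.407 → root-2 (1.414)
C = 1803/1202 ≈ 1.500 → 3:2 (1.500)
D = 2121/1193 ≈ 1.778 → 16:9 (1.778)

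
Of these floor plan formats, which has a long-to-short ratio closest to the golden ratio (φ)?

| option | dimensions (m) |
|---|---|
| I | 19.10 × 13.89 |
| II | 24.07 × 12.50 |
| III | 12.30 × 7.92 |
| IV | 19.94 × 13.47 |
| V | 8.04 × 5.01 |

Target golden ratio ≈ 1.618.
I: 1.375 (Δ0.243)  II: 1.926 (Δ0.308)  III: 1.553 (Δ0.065)  IV: 1.480 (Δ0.138)  V: 1.605 (Δ0.013)

V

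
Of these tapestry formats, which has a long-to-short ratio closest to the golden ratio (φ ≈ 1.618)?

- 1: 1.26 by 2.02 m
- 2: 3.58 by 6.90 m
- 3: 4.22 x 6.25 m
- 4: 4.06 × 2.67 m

1

Ratios (long/short): 1 ≈ 1.603; 2 ≈ 1.927; 3 ≈ 1.481; 4 ≈ 1.521.
golden ratio ≈ 1.618; option 1 is nearest (Δ 0.015).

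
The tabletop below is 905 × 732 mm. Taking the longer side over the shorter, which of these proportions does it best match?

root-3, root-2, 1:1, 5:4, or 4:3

Ratio = 905 / 732 ≈ 1.236.
Distances: root-3 1.732 (Δ 0.496); root-2 1.414 (Δ 0.178); 1:1 1.000 (Δ 0.236); 5:4 1.250 (Δ 0.014); 4:3 1.333 (Δ 0.097).

5:4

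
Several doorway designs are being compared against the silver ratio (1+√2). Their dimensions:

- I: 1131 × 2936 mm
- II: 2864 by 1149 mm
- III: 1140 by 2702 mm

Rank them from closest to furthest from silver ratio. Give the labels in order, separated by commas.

I: 2936/1131 ≈ 2.596 → |2.596 − 2.414| = 0.182
II: 2864/1149 ≈ 2.493 → |2.493 − 2.414| = 0.079
III: 2702/1140 ≈ 2.370 → |2.370 − 2.414| = 0.044

III, II, I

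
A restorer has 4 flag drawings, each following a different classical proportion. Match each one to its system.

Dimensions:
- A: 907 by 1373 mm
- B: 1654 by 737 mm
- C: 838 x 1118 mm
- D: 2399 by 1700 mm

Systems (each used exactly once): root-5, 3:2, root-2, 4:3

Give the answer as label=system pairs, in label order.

A=3:2, B=root-5, C=4:3, D=root-2

A = 1373/907 ≈ 1.514 → 3:2 (1.500)
B = 1654/737 ≈ 2.244 → root-5 (2.236)
C = 1118/838 ≈ 1.334 → 4:3 (1.333)
D = 2399/1700 ≈ 1.411 → root-2 (1.414)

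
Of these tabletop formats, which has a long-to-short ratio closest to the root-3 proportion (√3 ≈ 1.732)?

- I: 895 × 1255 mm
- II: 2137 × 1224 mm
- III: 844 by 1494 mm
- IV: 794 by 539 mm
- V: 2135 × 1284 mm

II

Ratios (long/short): I ≈ 1.402; II ≈ 1.746; III ≈ 1.770; IV ≈ 1.473; V ≈ 1.663.
root-3 ≈ 1.732; option II is nearest (Δ 0.014).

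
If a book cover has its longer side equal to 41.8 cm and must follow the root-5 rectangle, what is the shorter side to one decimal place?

18.7 cm

root-5 ≈ 2.23607.
Shorter side = 41.8 ÷ 2.23607 ≈ 18.694 → 18.7 cm.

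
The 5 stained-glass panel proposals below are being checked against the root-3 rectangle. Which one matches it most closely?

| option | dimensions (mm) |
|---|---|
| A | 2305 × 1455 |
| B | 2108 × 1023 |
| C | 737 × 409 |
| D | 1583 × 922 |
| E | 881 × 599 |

D

Target root-3 ≈ 1.732.
A: 1.584 (Δ0.148)  B: 2.061 (Δ0.329)  C: 1.802 (Δ0.070)  D: 1.717 (Δ0.015)  E: 1.471 (Δ0.261)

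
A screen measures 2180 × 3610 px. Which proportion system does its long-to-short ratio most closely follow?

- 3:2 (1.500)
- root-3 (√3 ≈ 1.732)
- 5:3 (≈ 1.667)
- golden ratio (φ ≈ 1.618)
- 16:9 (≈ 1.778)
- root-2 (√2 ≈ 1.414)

3610/2180 ≈ 1.656. Nearest candidates are 5:3 (1.667, off by 0.011) and golden ratio (1.618, off by 0.038).

5:3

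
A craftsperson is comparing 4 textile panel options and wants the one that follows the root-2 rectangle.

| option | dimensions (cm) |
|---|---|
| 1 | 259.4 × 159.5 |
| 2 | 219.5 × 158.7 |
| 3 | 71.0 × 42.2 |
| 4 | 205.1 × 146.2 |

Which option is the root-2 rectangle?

Target root-2 ≈ 1.414.
1: 1.626 (Δ0.212)  2: 1.383 (Δ0.031)  3: 1.682 (Δ0.268)  4: 1.403 (Δ0.011)

4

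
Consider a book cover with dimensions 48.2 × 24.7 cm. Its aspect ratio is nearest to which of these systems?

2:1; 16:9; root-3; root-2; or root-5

2:1

48.2/24.7 ≈ 1.951. Nearest candidates are 2:1 (2.000, off by 0.049) and 16:9 (1.778, off by 0.173).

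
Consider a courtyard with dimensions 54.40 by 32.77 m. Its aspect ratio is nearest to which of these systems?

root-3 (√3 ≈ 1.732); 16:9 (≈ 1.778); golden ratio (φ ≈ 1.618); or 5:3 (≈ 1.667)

5:3

54.40/32.77 ≈ 1.660. Nearest candidates are 5:3 (1.667, off by 0.007) and golden ratio (1.618, off by 0.042).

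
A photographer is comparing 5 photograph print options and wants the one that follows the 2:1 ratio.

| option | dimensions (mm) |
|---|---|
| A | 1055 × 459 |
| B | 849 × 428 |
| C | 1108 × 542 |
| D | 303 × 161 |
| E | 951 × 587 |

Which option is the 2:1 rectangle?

B

Ratios (long/short): A ≈ 2.298; B ≈ 1.984; C ≈ 2.044; D ≈ 1.882; E ≈ 1.620.
2:1 ≈ 2.000; option B is nearest (Δ 0.016).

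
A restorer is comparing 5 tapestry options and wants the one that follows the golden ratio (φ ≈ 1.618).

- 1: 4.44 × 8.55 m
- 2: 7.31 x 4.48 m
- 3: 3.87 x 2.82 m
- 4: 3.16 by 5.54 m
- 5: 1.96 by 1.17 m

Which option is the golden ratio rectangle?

Target golden ratio ≈ 1.618.
1: 1.926 (Δ0.308)  2: 1.632 (Δ0.014)  3: 1.372 (Δ0.246)  4: 1.753 (Δ0.135)  5: 1.675 (Δ0.057)

2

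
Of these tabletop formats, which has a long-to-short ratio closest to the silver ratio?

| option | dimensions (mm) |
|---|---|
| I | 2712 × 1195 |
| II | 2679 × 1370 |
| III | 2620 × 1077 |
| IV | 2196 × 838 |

Ratios (long/short): I ≈ 2.269; II ≈ 1.955; III ≈ 2.433; IV ≈ 2.621.
silver ratio ≈ 2.414; option III is nearest (Δ 0.019).

III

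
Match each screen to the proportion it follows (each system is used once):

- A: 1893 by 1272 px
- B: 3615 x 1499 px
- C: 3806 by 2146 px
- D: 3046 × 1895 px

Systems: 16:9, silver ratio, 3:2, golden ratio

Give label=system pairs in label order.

A=3:2, B=silver ratio, C=16:9, D=golden ratio

A = 1893/1272 ≈ 1.488 → 3:2 (1.500)
B = 3615/1499 ≈ 2.412 → silver ratio (2.414)
C = 3806/2146 ≈ 1.774 → 16:9 (1.778)
D = 3046/1895 ≈ 1.607 → golden ratio (1.618)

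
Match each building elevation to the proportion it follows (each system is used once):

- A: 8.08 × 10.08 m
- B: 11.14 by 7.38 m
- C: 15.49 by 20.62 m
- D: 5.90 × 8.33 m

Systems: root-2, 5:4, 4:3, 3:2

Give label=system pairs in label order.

A=5:4, B=3:2, C=4:3, D=root-2

A = 10.08/8.08 ≈ 1.248 → 5:4 (1.250)
B = 11.14/7.38 ≈ 1.509 → 3:2 (1.500)
C = 20.62/15.49 ≈ 1.331 → 4:3 (1.333)
D = 8.33/5.90 ≈ 1.412 → root-2 (1.414)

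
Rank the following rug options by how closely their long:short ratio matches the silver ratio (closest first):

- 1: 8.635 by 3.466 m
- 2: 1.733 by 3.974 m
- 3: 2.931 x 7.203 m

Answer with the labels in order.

Ratios: 1 = 8.635 / 3.466 ≈ 2.491; 2 = 3.974 / 1.733 ≈ 2.293; 3 = 7.203 / 2.931 ≈ 2.458.
|Δ from 2.414|: 1 0.077; 2 0.121; 3 0.044.

3, 1, 2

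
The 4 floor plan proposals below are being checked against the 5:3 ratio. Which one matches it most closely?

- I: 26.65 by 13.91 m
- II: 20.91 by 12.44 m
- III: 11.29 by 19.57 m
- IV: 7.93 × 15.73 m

Ratios (long/short): I ≈ 1.916; II ≈ 1.681; III ≈ 1.733; IV ≈ 1.984.
5:3 ≈ 1.667; option II is nearest (Δ 0.014).

II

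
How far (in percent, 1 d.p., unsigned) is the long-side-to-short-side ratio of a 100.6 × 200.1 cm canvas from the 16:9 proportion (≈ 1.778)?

Ratio = 200.1 / 100.6 ≈ 1.9891.
Ideal 16:9 ≈ 1.7778. |1.9891 − 1.7778| / 1.7778 ≈ 11.89% → 11.9%.

11.9%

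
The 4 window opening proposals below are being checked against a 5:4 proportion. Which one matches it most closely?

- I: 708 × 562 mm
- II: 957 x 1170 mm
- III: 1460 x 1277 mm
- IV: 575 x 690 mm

I

Target 5:4 ≈ 1.250.
I: 1.260 (Δ0.010)  II: 1.223 (Δ0.027)  III: 1.143 (Δ0.107)  IV: 1.200 (Δ0.050)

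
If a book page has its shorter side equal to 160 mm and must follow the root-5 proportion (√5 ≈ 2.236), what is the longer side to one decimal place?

root-5 ≈ 2.23607.
Longer side = 160 × 2.23607 ≈ 357.771 → 357.8 mm.

357.8 mm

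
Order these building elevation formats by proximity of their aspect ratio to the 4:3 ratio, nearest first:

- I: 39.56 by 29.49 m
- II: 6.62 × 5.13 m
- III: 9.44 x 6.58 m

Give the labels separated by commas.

I: 39.56/29.49 ≈ 1.341 → |1.341 − 1.333| = 0.008
II: 6.62/5.13 ≈ 1.290 → |1.290 − 1.333| = 0.043
III: 9.44/6.58 ≈ 1.435 → |1.435 − 1.333| = 0.102

I, II, III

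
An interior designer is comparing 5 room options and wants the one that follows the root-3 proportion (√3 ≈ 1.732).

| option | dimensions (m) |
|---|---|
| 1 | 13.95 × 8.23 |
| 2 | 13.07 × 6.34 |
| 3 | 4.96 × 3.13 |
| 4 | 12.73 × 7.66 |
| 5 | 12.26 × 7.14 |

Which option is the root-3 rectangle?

Target root-3 ≈ 1.732.
1: 1.695 (Δ0.037)  2: 2.062 (Δ0.330)  3: 1.585 (Δ0.147)  4: 1.662 (Δ0.070)  5: 1.717 (Δ0.015)

5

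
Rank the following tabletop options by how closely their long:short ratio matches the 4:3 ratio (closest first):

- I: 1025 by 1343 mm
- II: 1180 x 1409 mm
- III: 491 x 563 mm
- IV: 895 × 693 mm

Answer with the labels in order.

I, IV, II, III

Ratios: I = 1343 / 1025 ≈ 1.310; II = 1409 / 1180 ≈ 1.194; III = 563 / 491 ≈ 1.147; IV = 895 / 693 ≈ 1.291.
|Δ from 1.333|: I 0.023; II 0.139; III 0.186; IV 0.042.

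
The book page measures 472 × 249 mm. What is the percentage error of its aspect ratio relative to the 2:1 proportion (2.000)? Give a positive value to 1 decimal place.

5.2%

Ratio = 472 / 249 ≈ 1.8956.
Ideal 2:1 = 2.0000. |1.8956 − 2.0000| / 2.0000 ≈ 5.22% → 5.2%.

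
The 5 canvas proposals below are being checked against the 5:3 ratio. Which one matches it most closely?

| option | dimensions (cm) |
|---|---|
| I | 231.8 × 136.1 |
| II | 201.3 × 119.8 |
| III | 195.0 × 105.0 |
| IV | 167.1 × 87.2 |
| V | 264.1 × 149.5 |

Ratios (long/short): I ≈ 1.703; II ≈ 1.680; III ≈ 1.857; IV ≈ 1.916; V ≈ 1.767.
5:3 ≈ 1.667; option II is nearest (Δ 0.013).

II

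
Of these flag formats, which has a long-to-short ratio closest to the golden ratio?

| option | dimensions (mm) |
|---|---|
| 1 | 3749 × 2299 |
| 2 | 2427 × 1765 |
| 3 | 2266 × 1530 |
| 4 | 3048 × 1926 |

Ratios (long/short): 1 ≈ 1.631; 2 ≈ 1.375; 3 ≈ 1.481; 4 ≈ 1.583.
golden ratio ≈ 1.618; option 1 is nearest (Δ 0.013).

1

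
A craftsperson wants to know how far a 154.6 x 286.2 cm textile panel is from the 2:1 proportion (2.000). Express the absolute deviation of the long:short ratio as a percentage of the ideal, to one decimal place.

7.4%

Ratio = 286.2 / 154.6 ≈ 1.8512.
Ideal 2:1 = 2.0000. |1.8512 − 2.0000| / 2.0000 ≈ 7.44% → 7.4%.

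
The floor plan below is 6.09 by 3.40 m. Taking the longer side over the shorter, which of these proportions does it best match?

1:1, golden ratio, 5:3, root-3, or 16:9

16:9

6.09/3.40 ≈ 1.791. Nearest candidates are 16:9 (1.778, off by 0.013) and root-3 (1.732, off by 0.059).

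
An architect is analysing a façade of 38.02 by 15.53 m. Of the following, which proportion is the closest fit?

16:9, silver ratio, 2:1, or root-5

38.02/15.53 ≈ 2.448. Nearest candidates are silver ratio (2.414, off by 0.034) and root-5 (2.236, off by 0.212).

silver ratio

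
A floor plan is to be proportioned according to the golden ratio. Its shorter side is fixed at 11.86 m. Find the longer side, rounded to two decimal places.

golden ratio ≈ 1.61803.
Longer side = 11.86 × 1.61803 ≈ 19.1898 → 19.19 m.

19.19 m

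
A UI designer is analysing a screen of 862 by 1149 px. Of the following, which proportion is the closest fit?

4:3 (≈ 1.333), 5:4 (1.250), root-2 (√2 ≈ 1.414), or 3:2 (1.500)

Ratio = 1149 / 862 ≈ 1.333.
Distances: 4:3 1.333 (Δ 0.000); 5:4 1.250 (Δ 0.083); root-2 1.414 (Δ 0.081); 3:2 1.500 (Δ 0.167).

4:3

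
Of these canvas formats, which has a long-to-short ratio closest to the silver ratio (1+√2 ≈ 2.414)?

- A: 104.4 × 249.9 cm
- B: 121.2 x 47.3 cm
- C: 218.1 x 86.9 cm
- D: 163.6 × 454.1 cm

A

Ratios (long/short): A ≈ 2.394; B ≈ 2.562; C ≈ 2.510; D ≈ 2.776.
silver ratio ≈ 2.414; option A is nearest (Δ 0.020).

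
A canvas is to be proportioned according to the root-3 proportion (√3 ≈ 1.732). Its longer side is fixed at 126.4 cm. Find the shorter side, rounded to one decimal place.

73.0 cm

root-3 ≈ 1.73205.
Shorter side = 126.4 ÷ 1.73205 ≈ 72.977 → 73.0 cm.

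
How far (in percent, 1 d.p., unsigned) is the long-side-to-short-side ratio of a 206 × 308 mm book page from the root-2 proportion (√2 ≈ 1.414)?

5.7%

Ratio = 308 / 206 ≈ 1.4951.
Ideal root-2 ≈ 1.4142. |1.4951 − 1.4142| / 1.4142 ≈ 5.72% → 5.7%.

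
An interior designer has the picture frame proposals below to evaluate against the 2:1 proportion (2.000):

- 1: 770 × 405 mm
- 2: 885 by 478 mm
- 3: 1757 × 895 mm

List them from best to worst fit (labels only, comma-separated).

3, 1, 2

Ratios: 1 = 770 / 405 ≈ 1.901; 2 = 885 / 478 ≈ 1.851; 3 = 1757 / 895 ≈ 1.963.
|Δ from 2.000|: 1 0.099; 2 0.149; 3 0.037.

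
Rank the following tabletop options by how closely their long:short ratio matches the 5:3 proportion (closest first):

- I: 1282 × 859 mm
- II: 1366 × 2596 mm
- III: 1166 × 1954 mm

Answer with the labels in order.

I: 1282/859 ≈ 1.492 → |1.492 − 1.667| = 0.175
II: 2596/1366 ≈ 1.900 → |1.900 − 1.667| = 0.233
III: 1954/1166 ≈ 1.676 → |1.676 − 1.667| = 0.009

III, I, II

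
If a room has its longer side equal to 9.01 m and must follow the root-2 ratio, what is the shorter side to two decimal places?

6.37 m

root-2 ≈ 1.41421.
Shorter side = 9.01 ÷ 1.41421 ≈ 6.3710 → 6.37 m.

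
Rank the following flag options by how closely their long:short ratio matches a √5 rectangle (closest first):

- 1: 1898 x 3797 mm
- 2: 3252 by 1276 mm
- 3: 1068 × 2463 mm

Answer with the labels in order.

3, 1, 2

Ratios: 1 = 3797 / 1898 ≈ 2.001; 2 = 3252 / 1276 ≈ 2.549; 3 = 2463 / 1068 ≈ 2.306.
|Δ from 2.236|: 1 0.235; 2 0.313; 3 0.070.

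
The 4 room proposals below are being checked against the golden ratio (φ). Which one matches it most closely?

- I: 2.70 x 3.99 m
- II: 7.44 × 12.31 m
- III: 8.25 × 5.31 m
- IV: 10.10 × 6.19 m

IV

Ratios (long/short): I ≈ 1.478; II ≈ 1.655; III ≈ 1.554; IV ≈ 1.632.
golden ratio ≈ 1.618; option IV is nearest (Δ 0.014).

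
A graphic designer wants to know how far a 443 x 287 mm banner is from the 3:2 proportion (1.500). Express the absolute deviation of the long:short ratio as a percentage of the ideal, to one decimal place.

2.9%

Ratio = 443 / 287 ≈ 1.5436.
Ideal 3:2 = 1.5000. |1.5436 − 1.5000| / 1.5000 ≈ 2.91% → 2.9%.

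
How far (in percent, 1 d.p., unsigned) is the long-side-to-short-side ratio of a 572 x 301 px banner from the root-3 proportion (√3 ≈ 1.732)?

9.7%

Ratio = 572 / 301 ≈ 1.9003.
Ideal root-3 ≈ 1.7321. |1.9003 − 1.7321| / 1.7321 ≈ 9.71% → 9.7%.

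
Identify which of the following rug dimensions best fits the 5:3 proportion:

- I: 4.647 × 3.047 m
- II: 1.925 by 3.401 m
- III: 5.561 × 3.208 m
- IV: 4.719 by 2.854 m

IV

Target 5:3 ≈ 1.667.
I: 1.525 (Δ0.142)  II: 1.767 (Δ0.100)  III: 1.733 (Δ0.066)  IV: 1.653 (Δ0.014)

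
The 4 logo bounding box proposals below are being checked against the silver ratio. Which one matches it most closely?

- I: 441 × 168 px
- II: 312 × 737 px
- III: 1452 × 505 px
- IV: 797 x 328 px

IV

Target silver ratio ≈ 2.414.
I: 2.625 (Δ0.211)  II: 2.362 (Δ0.052)  III: 2.875 (Δ0.461)  IV: 2.430 (Δ0.016)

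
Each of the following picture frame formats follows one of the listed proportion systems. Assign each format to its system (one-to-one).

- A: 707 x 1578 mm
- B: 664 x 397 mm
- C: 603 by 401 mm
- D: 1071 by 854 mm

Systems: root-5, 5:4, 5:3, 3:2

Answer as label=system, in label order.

A=root-5, B=5:3, C=3:2, D=5:4

Ratios: A ≈ 2.232; B ≈ 1.673; C ≈ 1.504; D ≈ 1.254.
Targets: root-5 ≈ 2.236; 5:4 ≈ 1.250; 5:3 ≈ 1.667; 3:2 ≈ 1.500.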